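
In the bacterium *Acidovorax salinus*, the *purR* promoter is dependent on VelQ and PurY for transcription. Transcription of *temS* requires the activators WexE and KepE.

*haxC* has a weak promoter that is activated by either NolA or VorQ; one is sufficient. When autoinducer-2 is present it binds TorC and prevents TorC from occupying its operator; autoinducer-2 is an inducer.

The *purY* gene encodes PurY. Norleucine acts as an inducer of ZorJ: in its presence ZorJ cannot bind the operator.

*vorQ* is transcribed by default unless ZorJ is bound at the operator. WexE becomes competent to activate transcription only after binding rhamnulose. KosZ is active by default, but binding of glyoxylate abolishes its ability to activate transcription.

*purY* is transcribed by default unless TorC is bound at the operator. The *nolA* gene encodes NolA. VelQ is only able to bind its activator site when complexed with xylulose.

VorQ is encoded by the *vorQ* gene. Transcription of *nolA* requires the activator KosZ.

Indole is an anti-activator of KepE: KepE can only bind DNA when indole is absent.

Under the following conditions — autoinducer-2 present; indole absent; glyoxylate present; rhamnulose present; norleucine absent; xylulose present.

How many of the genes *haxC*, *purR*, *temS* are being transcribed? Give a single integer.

Glyoxylate is present, so KosZ is inactive.
Required activator KosZ is absent, so *nolA* is not transcribed.
So NolA is not produced.
Norleucine is absent, so ZorJ is active.
With repressor ZorJ bound, *vorQ* is not transcribed.
So VorQ is not produced.
No activator is available at the *haxC* promoter, so *haxC* is not transcribed.
→ *haxC* is OFF.
Xylulose is present, so VelQ is active.
Autoinducer-2 is present, so TorC is inactive.
With no repressor bound, *purY* is transcribed.
So PurY is produced and active.
No repressor is bound and VelQ and PurY are active, so *purR* is transcribed.
→ *purR* is ON.
Rhamnulose is present, so WexE is active.
Indole is absent, so KepE is active.
No repressor is bound and WexE and KepE are active, so *temS* is transcribed.
→ *temS* is ON.
2 of the 3 genes are transcribed.

2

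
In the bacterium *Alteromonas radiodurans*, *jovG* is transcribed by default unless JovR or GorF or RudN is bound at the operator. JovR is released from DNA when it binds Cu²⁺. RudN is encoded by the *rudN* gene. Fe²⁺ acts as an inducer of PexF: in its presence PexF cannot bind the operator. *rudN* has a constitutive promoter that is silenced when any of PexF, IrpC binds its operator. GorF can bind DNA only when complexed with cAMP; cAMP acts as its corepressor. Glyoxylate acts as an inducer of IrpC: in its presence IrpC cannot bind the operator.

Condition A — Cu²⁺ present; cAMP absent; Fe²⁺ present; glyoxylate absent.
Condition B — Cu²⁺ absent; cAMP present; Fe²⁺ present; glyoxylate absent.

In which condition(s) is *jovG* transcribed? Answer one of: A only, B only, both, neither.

Condition A:
Cu²⁺ is present, so JovR is inactive.
cAMP is absent, so GorF is inactive.
Fe²⁺ is present, so PexF is inactive.
Glyoxylate is absent, so IrpC is active.
With repressor IrpC bound, *rudN* is not transcribed.
So RudN is not produced.
With no repressor bound, *jovG* is transcribed.
→ *jovG* is ON in A.
Condition B:
Cu²⁺ is absent, so JovR is active.
cAMP is present, so GorF is active.
Fe²⁺ is present, so PexF is inactive.
Glyoxylate is absent, so IrpC is active.
With repressor IrpC bound, *rudN* is not transcribed.
So RudN is not produced.
With repressor JovR bound, *jovG* is not transcribed.
→ *jovG* is OFF in B.

A only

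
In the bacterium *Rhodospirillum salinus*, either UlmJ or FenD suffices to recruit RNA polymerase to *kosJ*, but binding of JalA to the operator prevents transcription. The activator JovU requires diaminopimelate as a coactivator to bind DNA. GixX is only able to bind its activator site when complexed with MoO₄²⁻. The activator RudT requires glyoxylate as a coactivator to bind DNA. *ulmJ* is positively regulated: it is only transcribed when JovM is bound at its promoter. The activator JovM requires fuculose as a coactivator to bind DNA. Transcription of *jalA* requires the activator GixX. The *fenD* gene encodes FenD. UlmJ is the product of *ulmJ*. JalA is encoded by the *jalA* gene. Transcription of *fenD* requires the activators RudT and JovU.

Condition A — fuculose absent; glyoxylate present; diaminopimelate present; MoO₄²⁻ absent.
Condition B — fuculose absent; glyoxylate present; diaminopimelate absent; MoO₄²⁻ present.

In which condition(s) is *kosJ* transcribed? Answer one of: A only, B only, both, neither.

Condition A:
Fuculose is absent, so JovM is inactive.
Required activator JovM is absent, so *ulmJ* is not transcribed.
So UlmJ is not produced.
Glyoxylate is present, so RudT is active.
Diaminopimelate is present, so JovU is active.
No repressor is bound and RudT and JovU are active, so *fenD* is transcribed.
So FenD is produced and active.
MoO₄²⁻ is absent, so GixX is inactive.
Required activator GixX is absent, so *jalA* is not transcribed.
So JalA is not produced.
Activator FenD is present, so *kosJ* is transcribed.
→ *kosJ* is ON in A.
Condition B:
Fuculose is absent, so JovM is inactive.
Required activator JovM is absent, so *ulmJ* is not transcribed.
So UlmJ is not produced.
Glyoxylate is present, so RudT is active.
Diaminopimelate is absent, so JovU is inactive.
Required activator JovU is absent, so *fenD* is not transcribed.
So FenD is not produced.
MoO₄²⁻ is present, so GixX is active.
No repressor is bound and GixX is active, so *jalA* is transcribed.
So JalA is produced and active.
With repressor JalA bound, *kosJ* is not transcribed.
→ *kosJ* is OFF in B.

A only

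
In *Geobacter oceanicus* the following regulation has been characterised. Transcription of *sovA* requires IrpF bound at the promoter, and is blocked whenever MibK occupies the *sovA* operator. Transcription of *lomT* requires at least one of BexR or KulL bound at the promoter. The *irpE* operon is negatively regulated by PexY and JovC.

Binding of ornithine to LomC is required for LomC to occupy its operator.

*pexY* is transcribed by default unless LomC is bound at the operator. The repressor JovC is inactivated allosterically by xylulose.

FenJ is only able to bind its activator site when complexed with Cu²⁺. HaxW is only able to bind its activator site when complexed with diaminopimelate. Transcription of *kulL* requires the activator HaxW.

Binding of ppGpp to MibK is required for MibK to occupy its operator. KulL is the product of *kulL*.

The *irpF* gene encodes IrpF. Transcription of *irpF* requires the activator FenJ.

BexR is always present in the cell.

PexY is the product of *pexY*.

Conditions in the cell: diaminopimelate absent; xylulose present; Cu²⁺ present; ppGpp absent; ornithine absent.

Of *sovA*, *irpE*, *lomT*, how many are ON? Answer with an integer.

2

Cu²⁺ is present, so FenJ is active.
No repressor is bound and FenJ is active, so *irpF* is transcribed.
So IrpF is produced and active.
ppGpp is absent, so MibK is inactive.
No repressor is bound and IrpF is active, so *sovA* is transcribed.
→ *sovA* is ON.
Ornithine is absent, so LomC is inactive.
With no repressor bound, *pexY* is transcribed.
So PexY is produced and active.
Xylulose is present, so JovC is inactive.
With repressor PexY bound, *irpE* is not transcribed.
→ *irpE* is OFF.
BexR is produced constitutively and is active.
Diaminopimelate is absent, so HaxW is inactive.
Required activator HaxW is absent, so *kulL* is not transcribed.
So KulL is not produced.
Activator BexR is present, so *lomT* is transcribed.
→ *lomT* is ON.
2 of the 3 genes are transcribed.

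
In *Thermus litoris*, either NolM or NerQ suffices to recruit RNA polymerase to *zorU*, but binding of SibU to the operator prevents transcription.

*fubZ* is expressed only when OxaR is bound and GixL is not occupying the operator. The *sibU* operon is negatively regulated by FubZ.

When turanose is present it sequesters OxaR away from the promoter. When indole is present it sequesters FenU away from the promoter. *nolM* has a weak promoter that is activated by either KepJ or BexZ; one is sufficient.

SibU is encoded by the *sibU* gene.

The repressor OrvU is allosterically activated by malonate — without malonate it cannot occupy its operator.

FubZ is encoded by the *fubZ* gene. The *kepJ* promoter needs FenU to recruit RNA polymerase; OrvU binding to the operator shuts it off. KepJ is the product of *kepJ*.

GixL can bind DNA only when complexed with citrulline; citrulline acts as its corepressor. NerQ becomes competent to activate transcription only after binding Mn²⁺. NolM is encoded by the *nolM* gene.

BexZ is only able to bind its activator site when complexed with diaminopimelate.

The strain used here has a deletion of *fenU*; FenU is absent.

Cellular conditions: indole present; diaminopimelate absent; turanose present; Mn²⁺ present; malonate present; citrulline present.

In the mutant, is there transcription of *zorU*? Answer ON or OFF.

Turanose is present, so OxaR is inactive.
Citrulline is present, so GixL is active.
With repressor GixL bound, *fubZ* is not transcribed.
So FubZ is not produced.
With no repressor bound, *sibU* is transcribed.
So SibU is produced and active.
Malonate is present, so OrvU is active.
FenU is non-functional in this strain, so it has no effect.
With repressor OrvU bound, *kepJ* is not transcribed.
So KepJ is not produced.
Diaminopimelate is absent, so BexZ is inactive.
No activator is available at the *nolM* promoter, so *nolM* is not transcribed.
So NolM is not produced.
Mn²⁺ is present, so NerQ is active.
With repressor SibU bound, *zorU* is not transcribed.

OFF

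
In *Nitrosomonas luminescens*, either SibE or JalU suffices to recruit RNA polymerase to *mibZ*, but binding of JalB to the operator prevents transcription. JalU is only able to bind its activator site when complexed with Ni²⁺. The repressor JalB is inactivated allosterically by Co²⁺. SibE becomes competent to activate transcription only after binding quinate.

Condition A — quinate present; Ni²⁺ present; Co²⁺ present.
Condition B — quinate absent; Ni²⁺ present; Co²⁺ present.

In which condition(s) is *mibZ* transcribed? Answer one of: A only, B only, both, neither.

both

Condition A:
Quinate is present, so SibE is active.
Ni²⁺ is present, so JalU is active.
Co²⁺ is present, so JalB is inactive.
Activator SibE is present, so *mibZ* is transcribed.
→ *mibZ* is ON in A.
Condition B:
Quinate is absent, so SibE is inactive.
Ni²⁺ is present, so JalU is active.
Co²⁺ is present, so JalB is inactive.
Activator JalU is present, so *mibZ* is transcribed.
→ *mibZ* is ON in B.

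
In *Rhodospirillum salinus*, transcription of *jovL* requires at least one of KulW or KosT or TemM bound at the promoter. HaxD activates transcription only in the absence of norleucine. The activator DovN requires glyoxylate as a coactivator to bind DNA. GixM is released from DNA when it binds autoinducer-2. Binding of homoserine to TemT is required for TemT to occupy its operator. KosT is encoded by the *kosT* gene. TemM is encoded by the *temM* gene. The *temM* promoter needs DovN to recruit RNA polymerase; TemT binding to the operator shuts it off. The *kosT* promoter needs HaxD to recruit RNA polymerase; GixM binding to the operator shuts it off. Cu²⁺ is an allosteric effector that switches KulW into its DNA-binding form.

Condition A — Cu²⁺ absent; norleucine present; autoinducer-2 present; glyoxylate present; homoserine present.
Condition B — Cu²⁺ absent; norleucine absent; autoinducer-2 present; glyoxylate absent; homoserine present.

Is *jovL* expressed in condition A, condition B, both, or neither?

B only

Condition A:
Cu²⁺ is absent, so KulW is inactive.
Norleucine is present, so HaxD is inactive.
Autoinducer-2 is present, so GixM is inactive.
Required activator HaxD is absent, so *kosT* is not transcribed.
So KosT is not produced.
Glyoxylate is present, so DovN is active.
Homoserine is present, so TemT is active.
With repressor TemT bound, *temM* is not transcribed.
So TemM is not produced.
No activator is available at the *jovL* promoter, so *jovL* is not transcribed.
→ *jovL* is OFF in A.
Condition B:
Cu²⁺ is absent, so KulW is inactive.
Norleucine is absent, so HaxD is active.
Autoinducer-2 is present, so GixM is inactive.
No repressor is bound and HaxD is active, so *kosT* is transcribed.
So KosT is produced and active.
Glyoxylate is absent, so DovN is inactive.
Homoserine is present, so TemT is active.
With repressor TemT bound, *temM* is not transcribed.
So TemM is not produced.
Activator KosT is present, so *jovL* is transcribed.
→ *jovL* is ON in B.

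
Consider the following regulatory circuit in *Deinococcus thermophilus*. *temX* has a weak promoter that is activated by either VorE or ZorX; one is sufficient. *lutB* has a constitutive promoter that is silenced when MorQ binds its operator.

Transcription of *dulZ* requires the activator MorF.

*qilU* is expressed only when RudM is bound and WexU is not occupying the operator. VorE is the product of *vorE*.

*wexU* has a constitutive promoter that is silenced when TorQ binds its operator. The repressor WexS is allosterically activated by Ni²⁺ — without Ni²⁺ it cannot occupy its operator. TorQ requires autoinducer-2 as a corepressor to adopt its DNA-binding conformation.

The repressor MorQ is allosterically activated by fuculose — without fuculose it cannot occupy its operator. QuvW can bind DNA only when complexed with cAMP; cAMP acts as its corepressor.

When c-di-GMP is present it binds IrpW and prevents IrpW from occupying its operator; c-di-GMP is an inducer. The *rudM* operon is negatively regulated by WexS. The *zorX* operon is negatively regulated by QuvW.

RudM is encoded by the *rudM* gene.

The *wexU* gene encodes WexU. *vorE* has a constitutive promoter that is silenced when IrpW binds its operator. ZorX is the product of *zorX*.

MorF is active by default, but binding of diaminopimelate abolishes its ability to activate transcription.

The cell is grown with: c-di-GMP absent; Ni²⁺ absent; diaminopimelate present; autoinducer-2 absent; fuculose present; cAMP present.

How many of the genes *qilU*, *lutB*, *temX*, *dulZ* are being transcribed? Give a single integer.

0

Ni²⁺ is absent, so WexS is inactive.
With no repressor bound, *rudM* is transcribed.
So RudM is produced and active.
Autoinducer-2 is absent, so TorQ is inactive.
With no repressor bound, *wexU* is transcribed.
So WexU is produced and active.
With repressor WexU bound, *qilU* is not transcribed.
→ *qilU* is OFF.
Fuculose is present, so MorQ is active.
With repressor MorQ bound, *lutB* is not transcribed.
→ *lutB* is OFF.
c-di-GMP is absent, so IrpW is active.
With repressor IrpW bound, *vorE* is not transcribed.
So VorE is not produced.
cAMP is present, so QuvW is active.
With repressor QuvW bound, *zorX* is not transcribed.
So ZorX is not produced.
No activator is available at the *temX* promoter, so *temX* is not transcribed.
→ *temX* is OFF.
Diaminopimelate is present, so MorF is inactive.
Required activator MorF is absent, so *dulZ* is not transcribed.
→ *dulZ* is OFF.
0 of the 4 genes are transcribed.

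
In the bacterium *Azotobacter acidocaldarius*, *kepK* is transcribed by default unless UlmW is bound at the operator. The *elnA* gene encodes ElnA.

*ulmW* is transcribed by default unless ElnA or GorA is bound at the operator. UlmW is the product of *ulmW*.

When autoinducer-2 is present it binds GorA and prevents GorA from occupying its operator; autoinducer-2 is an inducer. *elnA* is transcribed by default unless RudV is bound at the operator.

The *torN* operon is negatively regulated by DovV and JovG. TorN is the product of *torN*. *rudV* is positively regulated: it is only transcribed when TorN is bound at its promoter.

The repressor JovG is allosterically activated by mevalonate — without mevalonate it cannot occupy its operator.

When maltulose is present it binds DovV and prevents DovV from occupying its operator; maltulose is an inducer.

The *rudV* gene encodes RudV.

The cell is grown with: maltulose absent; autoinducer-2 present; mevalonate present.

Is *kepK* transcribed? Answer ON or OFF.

ON

Maltulose is absent, so DovV is active.
Mevalonate is present, so JovG is active.
With repressor DovV bound, *torN* is not transcribed.
So TorN is not produced.
Required activator TorN is absent, so *rudV* is not transcribed.
So RudV is not produced.
With no repressor bound, *elnA* is transcribed.
So ElnA is produced and active.
Autoinducer-2 is present, so GorA is inactive.
With repressor ElnA bound, *ulmW* is not transcribed.
So UlmW is not produced.
With no repressor bound, *kepK* is transcribed.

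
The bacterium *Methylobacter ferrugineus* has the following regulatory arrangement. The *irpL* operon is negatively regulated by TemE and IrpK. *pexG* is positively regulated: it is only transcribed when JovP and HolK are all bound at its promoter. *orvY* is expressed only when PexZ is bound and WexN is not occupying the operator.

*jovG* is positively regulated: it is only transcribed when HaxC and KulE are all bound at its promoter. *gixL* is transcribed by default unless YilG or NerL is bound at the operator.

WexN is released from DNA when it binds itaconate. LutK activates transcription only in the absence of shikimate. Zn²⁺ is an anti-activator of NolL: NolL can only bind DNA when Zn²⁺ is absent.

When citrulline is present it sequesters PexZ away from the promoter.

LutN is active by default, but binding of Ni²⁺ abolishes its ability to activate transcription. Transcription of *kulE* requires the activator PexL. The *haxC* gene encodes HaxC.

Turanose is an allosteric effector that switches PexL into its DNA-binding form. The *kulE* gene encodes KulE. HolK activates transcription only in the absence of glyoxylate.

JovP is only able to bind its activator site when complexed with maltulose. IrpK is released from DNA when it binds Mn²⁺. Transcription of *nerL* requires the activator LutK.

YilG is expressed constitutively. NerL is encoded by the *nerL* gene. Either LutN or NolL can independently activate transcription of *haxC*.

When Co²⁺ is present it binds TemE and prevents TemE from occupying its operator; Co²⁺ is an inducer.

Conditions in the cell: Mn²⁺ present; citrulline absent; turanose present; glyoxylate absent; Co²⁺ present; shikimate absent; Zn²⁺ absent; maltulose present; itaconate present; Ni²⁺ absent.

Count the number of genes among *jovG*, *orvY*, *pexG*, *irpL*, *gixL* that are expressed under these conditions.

Ni²⁺ is absent, so LutN is active.
Zn²⁺ is absent, so NolL is active.
Activator LutN is present, so *haxC* is transcribed.
So HaxC is produced and active.
Turanose is present, so PexL is active.
No repressor is bound and PexL is active, so *kulE* is transcribed.
So KulE is produced and active.
No repressor is bound and HaxC and KulE are active, so *jovG* is transcribed.
→ *jovG* is ON.
Citrulline is absent, so PexZ is active.
Itaconate is present, so WexN is inactive.
No repressor is bound and PexZ is active, so *orvY* is transcribed.
→ *orvY* is ON.
Maltulose is present, so JovP is active.
Glyoxylate is absent, so HolK is active.
No repressor is bound and JovP and HolK are active, so *pexG* is transcribed.
→ *pexG* is ON.
Co²⁺ is present, so TemE is inactive.
Mn²⁺ is present, so IrpK is inactive.
With no repressor bound, *irpL* is transcribed.
→ *irpL* is ON.
YilG is produced constitutively and is active.
Shikimate is absent, so LutK is active.
No repressor is bound and LutK is active, so *nerL* is transcribed.
So NerL is produced and active.
With repressor YilG bound, *gixL* is not transcribed.
→ *gixL* is OFF.
4 of the 5 genes are transcribed.

4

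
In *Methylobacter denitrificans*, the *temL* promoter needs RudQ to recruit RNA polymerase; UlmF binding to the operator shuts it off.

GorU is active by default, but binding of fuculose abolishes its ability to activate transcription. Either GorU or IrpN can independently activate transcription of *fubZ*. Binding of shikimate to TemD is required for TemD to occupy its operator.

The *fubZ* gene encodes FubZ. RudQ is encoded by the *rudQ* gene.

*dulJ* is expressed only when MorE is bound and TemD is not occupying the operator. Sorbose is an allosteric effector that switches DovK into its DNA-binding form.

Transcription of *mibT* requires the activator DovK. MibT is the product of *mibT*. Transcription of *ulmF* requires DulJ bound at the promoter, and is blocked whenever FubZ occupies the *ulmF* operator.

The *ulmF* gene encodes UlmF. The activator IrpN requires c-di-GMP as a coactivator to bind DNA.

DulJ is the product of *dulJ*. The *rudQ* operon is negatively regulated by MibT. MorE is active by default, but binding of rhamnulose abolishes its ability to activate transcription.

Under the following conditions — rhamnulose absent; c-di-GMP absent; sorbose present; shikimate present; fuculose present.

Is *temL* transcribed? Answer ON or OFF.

Sorbose is present, so DovK is active.
No repressor is bound and DovK is active, so *mibT* is transcribed.
So MibT is produced and active.
With repressor MibT bound, *rudQ* is not transcribed.
So RudQ is not produced.
Fuculose is present, so GorU is inactive.
c-di-GMP is absent, so IrpN is inactive.
No activator is available at the *fubZ* promoter, so *fubZ* is not transcribed.
So FubZ is not produced.
Shikimate is present, so TemD is active.
Rhamnulose is absent, so MorE is active.
With repressor TemD bound, *dulJ* is not transcribed.
So DulJ is not produced.
Required activator DulJ is absent, so *ulmF* is not transcribed.
So UlmF is not produced.
Required activator RudQ is absent, so *temL* is not transcribed.

OFF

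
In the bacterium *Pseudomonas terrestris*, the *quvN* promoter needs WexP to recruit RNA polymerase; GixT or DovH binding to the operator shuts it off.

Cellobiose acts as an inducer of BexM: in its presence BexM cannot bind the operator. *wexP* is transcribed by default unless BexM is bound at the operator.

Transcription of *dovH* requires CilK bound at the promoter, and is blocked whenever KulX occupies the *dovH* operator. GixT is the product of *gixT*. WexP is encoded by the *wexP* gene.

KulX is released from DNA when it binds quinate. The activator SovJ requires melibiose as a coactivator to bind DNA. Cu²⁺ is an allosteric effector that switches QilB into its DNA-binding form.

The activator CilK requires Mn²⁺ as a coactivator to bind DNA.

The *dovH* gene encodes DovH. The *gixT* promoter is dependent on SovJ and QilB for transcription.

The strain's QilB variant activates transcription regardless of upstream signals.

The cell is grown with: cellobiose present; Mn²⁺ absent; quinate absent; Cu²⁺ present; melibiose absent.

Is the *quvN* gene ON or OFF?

Cellobiose is present, so BexM is inactive.
With no repressor bound, *wexP* is transcribed.
So WexP is produced and active.
Melibiose is absent, so SovJ is inactive.
QilB is constitutively active in this strain.
Required activator SovJ is absent, so *gixT* is not transcribed.
So GixT is not produced.
Mn²⁺ is absent, so CilK is inactive.
Quinate is absent, so KulX is active.
With repressor KulX bound, *dovH* is not transcribed.
So DovH is not produced.
No repressor is bound and WexP is active, so *quvN* is transcribed.

ON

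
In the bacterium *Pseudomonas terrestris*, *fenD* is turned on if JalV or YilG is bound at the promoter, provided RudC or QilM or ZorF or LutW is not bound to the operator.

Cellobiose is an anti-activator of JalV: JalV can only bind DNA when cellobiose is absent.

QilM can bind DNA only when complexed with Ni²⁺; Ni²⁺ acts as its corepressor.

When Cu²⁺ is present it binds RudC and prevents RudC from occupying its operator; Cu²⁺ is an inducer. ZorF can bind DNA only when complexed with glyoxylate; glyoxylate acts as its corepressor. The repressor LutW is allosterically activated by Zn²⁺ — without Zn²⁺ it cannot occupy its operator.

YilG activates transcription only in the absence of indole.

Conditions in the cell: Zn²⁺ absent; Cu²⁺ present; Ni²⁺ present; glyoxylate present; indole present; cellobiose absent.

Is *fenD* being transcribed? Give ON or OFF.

OFF

Cu²⁺ is present, so RudC is inactive.
Cellobiose is absent, so JalV is active.
Indole is present, so YilG is inactive.
Ni²⁺ is present, so QilM is active.
Glyoxylate is present, so ZorF is active.
Zn²⁺ is absent, so LutW is inactive.
With repressor QilM bound, *fenD* is not transcribed.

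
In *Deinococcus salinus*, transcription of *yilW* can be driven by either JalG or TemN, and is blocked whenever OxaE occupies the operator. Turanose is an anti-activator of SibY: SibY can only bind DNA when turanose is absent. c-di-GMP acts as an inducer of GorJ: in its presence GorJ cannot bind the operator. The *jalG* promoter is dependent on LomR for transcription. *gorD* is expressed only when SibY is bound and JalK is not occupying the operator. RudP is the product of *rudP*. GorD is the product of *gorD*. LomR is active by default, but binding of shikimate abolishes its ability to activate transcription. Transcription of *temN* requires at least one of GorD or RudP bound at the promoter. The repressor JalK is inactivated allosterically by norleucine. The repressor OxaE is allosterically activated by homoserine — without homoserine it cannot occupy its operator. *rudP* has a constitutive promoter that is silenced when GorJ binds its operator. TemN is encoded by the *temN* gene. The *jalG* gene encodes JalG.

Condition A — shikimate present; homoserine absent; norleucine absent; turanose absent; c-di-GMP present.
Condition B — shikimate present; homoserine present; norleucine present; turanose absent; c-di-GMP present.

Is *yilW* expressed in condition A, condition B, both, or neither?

A only

Condition A:
Shikimate is present, so LomR is inactive.
Required activator LomR is absent, so *jalG* is not transcribed.
So JalG is not produced.
Homoserine is absent, so OxaE is inactive.
Norleucine is absent, so JalK is active.
Turanose is absent, so SibY is active.
With repressor JalK bound, *gorD* is not transcribed.
So GorD is not produced.
c-di-GMP is present, so GorJ is inactive.
With no repressor bound, *rudP* is transcribed.
So RudP is produced and active.
Activator RudP is present, so *temN* is transcribed.
So TemN is produced and active.
Activator TemN is present, so *yilW* is transcribed.
→ *yilW* is ON in A.
Condition B:
Shikimate is present, so LomR is inactive.
Required activator LomR is absent, so *jalG* is not transcribed.
So JalG is not produced.
Homoserine is present, so OxaE is active.
Norleucine is present, so JalK is inactive.
Turanose is absent, so SibY is active.
No repressor is bound and SibY is active, so *gorD* is transcribed.
So GorD is produced and active.
c-di-GMP is present, so GorJ is inactive.
With no repressor bound, *rudP* is transcribed.
So RudP is produced and active.
Activator GorD is present, so *temN* is transcribed.
So TemN is produced and active.
With repressor OxaE bound, *yilW* is not transcribed.
→ *yilW* is OFF in B.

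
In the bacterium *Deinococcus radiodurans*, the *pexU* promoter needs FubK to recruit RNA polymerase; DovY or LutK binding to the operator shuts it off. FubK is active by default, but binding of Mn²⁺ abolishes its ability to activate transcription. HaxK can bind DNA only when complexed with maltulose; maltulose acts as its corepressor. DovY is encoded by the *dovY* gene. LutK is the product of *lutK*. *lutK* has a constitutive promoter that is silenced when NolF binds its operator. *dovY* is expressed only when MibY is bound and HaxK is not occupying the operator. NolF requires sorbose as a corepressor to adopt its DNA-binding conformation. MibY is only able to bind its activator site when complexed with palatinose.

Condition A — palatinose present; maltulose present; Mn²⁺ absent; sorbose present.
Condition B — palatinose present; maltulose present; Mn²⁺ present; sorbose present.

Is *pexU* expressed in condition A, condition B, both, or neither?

Condition A:
Palatinose is present, so MibY is active.
Maltulose is present, so HaxK is active.
With repressor HaxK bound, *dovY* is not transcribed.
So DovY is not produced.
Mn²⁺ is absent, so FubK is active.
Sorbose is present, so NolF is active.
With repressor NolF bound, *lutK* is not transcribed.
So LutK is not produced.
No repressor is bound and FubK is active, so *pexU* is transcribed.
→ *pexU* is ON in A.
Condition B:
Palatinose is present, so MibY is active.
Maltulose is present, so HaxK is active.
With repressor HaxK bound, *dovY* is not transcribed.
So DovY is not produced.
Mn²⁺ is present, so FubK is inactive.
Sorbose is present, so NolF is active.
With repressor NolF bound, *lutK* is not transcribed.
So LutK is not produced.
Required activator FubK is absent, so *pexU* is not transcribed.
→ *pexU* is OFF in B.

A only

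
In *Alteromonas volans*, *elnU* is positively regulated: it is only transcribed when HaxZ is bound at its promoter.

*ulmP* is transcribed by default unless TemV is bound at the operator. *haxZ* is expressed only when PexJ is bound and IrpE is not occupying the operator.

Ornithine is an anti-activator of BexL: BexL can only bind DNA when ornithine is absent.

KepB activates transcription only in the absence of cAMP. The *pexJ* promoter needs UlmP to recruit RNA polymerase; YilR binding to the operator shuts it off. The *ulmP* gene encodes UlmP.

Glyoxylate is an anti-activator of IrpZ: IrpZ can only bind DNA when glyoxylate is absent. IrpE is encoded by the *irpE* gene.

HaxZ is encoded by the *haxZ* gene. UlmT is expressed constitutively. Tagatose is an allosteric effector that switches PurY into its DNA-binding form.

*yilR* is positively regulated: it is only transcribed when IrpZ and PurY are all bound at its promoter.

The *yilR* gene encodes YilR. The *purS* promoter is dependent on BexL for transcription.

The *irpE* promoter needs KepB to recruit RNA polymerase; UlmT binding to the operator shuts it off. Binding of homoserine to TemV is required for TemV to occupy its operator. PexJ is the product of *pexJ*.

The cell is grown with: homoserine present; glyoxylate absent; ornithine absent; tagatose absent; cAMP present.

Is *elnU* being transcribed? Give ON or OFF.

Homoserine is present, so TemV is active.
With repressor TemV bound, *ulmP* is not transcribed.
So UlmP is not produced.
Glyoxylate is absent, so IrpZ is active.
Tagatose is absent, so PurY is inactive.
Required activator PurY is absent, so *yilR* is not transcribed.
So YilR is not produced.
Required activator UlmP is absent, so *pexJ* is not transcribed.
So PexJ is not produced.
cAMP is present, so KepB is inactive.
UlmT is produced constitutively and is active.
With repressor UlmT bound, *irpE* is not transcribed.
So IrpE is not produced.
Required activator PexJ is absent, so *haxZ* is not transcribed.
So HaxZ is not produced.
Required activator HaxZ is absent, so *elnU* is not transcribed.

OFF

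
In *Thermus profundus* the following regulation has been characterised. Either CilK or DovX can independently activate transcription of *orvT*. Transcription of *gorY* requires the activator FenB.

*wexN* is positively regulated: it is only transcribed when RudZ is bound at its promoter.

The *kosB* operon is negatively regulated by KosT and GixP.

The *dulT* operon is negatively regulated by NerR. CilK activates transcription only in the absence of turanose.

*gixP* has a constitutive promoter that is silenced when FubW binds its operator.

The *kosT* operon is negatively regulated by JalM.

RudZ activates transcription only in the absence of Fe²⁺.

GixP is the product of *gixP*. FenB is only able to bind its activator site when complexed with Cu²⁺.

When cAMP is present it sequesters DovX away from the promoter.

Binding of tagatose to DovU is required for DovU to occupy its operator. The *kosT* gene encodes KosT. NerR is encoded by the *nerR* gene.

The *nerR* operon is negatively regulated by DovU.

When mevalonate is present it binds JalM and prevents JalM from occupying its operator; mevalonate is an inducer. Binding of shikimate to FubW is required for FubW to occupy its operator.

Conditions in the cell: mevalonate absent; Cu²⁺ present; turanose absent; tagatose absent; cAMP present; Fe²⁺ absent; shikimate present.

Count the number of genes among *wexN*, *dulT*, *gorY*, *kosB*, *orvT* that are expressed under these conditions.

4

Fe²⁺ is absent, so RudZ is active.
No repressor is bound and RudZ is active, so *wexN* is transcribed.
→ *wexN* is ON.
Tagatose is absent, so DovU is inactive.
With no repressor bound, *nerR* is transcribed.
So NerR is produced and active.
With repressor NerR bound, *dulT* is not transcribed.
→ *dulT* is OFF.
Cu²⁺ is present, so FenB is active.
No repressor is bound and FenB is active, so *gorY* is transcribed.
→ *gorY* is ON.
Mevalonate is absent, so JalM is active.
With repressor JalM bound, *kosT* is not transcribed.
So KosT is not produced.
Shikimate is present, so FubW is active.
With repressor FubW bound, *gixP* is not transcribed.
So GixP is not produced.
With no repressor bound, *kosB* is transcribed.
→ *kosB* is ON.
Turanose is absent, so CilK is active.
cAMP is present, so DovX is inactive.
Activator CilK is present, so *orvT* is transcribed.
→ *orvT* is ON.
4 of the 5 genes are transcribed.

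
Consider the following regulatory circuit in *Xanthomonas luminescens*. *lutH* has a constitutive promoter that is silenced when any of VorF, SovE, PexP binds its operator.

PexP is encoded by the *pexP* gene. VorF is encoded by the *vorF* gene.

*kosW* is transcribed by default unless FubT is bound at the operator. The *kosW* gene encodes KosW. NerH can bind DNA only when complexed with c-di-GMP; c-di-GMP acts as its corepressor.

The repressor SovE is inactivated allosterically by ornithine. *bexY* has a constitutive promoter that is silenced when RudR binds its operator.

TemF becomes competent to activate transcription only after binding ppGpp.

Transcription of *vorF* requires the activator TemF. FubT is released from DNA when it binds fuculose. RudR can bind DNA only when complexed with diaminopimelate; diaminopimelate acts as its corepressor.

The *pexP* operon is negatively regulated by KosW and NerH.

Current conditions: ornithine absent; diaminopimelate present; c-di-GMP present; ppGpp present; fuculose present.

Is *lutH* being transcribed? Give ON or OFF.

OFF

ppGpp is present, so TemF is active.
No repressor is bound and TemF is active, so *vorF* is transcribed.
So VorF is produced and active.
Ornithine is absent, so SovE is active.
Fuculose is present, so FubT is inactive.
With no repressor bound, *kosW* is transcribed.
So KosW is produced and active.
c-di-GMP is present, so NerH is active.
With repressor KosW bound, *pexP* is not transcribed.
So PexP is not produced.
With repressor VorF bound, *lutH* is not transcribed.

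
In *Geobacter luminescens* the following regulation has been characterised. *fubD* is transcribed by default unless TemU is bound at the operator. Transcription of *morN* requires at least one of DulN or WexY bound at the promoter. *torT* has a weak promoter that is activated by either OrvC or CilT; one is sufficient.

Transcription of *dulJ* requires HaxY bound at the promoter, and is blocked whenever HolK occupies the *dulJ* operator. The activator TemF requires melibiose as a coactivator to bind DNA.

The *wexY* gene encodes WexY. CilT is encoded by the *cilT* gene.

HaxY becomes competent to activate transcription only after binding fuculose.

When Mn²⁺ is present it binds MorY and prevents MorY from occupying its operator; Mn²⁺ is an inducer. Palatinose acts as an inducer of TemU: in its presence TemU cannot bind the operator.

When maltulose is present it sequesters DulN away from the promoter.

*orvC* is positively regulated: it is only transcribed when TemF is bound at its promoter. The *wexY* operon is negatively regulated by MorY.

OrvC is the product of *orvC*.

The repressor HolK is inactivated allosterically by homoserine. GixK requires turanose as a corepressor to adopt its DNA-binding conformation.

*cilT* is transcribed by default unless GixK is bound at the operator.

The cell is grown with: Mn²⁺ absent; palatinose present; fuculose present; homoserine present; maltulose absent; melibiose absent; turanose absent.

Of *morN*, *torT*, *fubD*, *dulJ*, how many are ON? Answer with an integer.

Maltulose is absent, so DulN is active.
Mn²⁺ is absent, so MorY is active.
With repressor MorY bound, *wexY* is not transcribed.
So WexY is not produced.
Activator DulN is present, so *morN* is transcribed.
→ *morN* is ON.
Melibiose is absent, so TemF is inactive.
Required activator TemF is absent, so *orvC* is not transcribed.
So OrvC is not produced.
Turanose is absent, so GixK is inactive.
With no repressor bound, *cilT* is transcribed.
So CilT is produced and active.
Activator CilT is present, so *torT* is transcribed.
→ *torT* is ON.
Palatinose is present, so TemU is inactive.
With no repressor bound, *fubD* is transcribed.
→ *fubD* is ON.
Fuculose is present, so HaxY is active.
Homoserine is present, so HolK is inactive.
No repressor is bound and HaxY is active, so *dulJ* is transcribed.
→ *dulJ* is ON.
4 of the 4 genes are transcribed.

4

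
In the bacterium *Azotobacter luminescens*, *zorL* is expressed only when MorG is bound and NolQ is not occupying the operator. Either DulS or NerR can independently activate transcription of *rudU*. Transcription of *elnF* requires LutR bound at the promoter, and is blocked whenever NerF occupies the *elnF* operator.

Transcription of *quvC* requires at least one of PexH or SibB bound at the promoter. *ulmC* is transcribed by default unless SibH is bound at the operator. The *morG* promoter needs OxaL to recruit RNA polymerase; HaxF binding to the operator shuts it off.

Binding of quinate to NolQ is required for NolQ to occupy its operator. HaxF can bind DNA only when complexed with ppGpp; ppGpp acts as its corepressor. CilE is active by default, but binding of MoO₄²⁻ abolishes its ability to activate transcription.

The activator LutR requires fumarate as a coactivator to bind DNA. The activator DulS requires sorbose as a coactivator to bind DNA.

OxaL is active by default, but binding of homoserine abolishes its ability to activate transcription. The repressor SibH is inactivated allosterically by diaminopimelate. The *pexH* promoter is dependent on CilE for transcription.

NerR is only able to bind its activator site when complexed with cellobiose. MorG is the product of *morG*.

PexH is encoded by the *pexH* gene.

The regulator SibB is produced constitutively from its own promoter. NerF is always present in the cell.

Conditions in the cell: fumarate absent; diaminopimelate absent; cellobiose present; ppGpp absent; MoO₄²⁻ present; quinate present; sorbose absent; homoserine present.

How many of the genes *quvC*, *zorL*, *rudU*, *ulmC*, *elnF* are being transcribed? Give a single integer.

2

MoO₄²⁻ is present, so CilE is inactive.
Required activator CilE is absent, so *pexH* is not transcribed.
So PexH is not produced.
SibB is produced constitutively and is active.
Activator SibB is present, so *quvC* is transcribed.
→ *quvC* is ON.
Quinate is present, so NolQ is active.
ppGpp is absent, so HaxF is inactive.
Homoserine is present, so OxaL is inactive.
Required activator OxaL is absent, so *morG* is not transcribed.
So MorG is not produced.
With repressor NolQ bound, *zorL* is not transcribed.
→ *zorL* is OFF.
Sorbose is absent, so DulS is inactive.
Cellobiose is present, so NerR is active.
Activator NerR is present, so *rudU* is transcribed.
→ *rudU* is ON.
Diaminopimelate is absent, so SibH is active.
With repressor SibH bound, *ulmC* is not transcribed.
→ *ulmC* is OFF.
Fumarate is absent, so LutR is inactive.
NerF is produced constitutively and is active.
With repressor NerF bound, *elnF* is not transcribed.
→ *elnF* is OFF.
2 of the 5 genes are transcribed.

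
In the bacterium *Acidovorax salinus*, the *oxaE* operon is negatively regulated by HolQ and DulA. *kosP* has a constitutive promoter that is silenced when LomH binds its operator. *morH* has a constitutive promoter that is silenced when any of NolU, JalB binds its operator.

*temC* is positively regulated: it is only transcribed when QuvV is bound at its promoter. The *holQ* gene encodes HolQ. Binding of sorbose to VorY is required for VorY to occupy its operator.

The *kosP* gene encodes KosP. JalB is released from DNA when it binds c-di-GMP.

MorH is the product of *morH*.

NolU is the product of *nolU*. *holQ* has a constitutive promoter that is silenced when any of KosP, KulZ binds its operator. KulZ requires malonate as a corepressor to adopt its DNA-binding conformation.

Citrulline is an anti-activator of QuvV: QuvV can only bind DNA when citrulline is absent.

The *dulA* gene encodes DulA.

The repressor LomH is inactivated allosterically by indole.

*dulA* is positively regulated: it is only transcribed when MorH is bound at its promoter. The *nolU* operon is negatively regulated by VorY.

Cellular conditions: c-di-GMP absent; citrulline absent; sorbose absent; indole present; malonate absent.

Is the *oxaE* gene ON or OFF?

Indole is present, so LomH is inactive.
With no repressor bound, *kosP* is transcribed.
So KosP is produced and active.
Malonate is absent, so KulZ is inactive.
With repressor KosP bound, *holQ* is not transcribed.
So HolQ is not produced.
Sorbose is absent, so VorY is inactive.
With no repressor bound, *nolU* is transcribed.
So NolU is produced and active.
c-di-GMP is absent, so JalB is active.
With repressor NolU bound, *morH* is not transcribed.
So MorH is not produced.
Required activator MorH is absent, so *dulA* is not transcribed.
So DulA is not produced.
With no repressor bound, *oxaE* is transcribed.

ON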